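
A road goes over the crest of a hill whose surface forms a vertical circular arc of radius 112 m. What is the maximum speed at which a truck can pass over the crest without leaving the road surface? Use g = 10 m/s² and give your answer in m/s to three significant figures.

33.5 m/s

At the crest the centre of the circle is below the truck, so the net downward (centripetal) force is mg − N = mv²/r.
The truck leaves the road when N → 0, giving v_max = √(g r) = √(10.0 × 112) = 33.47 m/s.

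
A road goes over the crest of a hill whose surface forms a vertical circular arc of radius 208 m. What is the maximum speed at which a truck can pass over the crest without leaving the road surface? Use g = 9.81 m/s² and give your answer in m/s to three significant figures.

At the crest the centre of the circle is below the truck, so the net downward (centripetal) force is mg − N = mv²/r.
The truck leaves the road when N → 0, giving v_max = √(g r) = √(9.81 × 208) = 45.17 m/s.

45.2 m/s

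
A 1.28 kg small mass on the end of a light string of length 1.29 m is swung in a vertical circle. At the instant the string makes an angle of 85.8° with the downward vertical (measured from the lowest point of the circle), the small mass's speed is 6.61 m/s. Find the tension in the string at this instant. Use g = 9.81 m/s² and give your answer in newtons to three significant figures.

44.3 N

Take the radial direction toward the centre of the circle as positive. The component of the weight along the string toward the centre is −mg cos φ (φ measured from the bottom), so Newton's second law along the string gives T − mg cos φ = m v²/r.
cos 85.8° = 0.07324, so T = m(v²/r + g cos φ) = 1.28 × ((6.61)²/1.29 + 9.81 × 0.07324) = 1.28 × (33.87 + (0.7185)) = 1.28 × 34.59 = 44.27 N.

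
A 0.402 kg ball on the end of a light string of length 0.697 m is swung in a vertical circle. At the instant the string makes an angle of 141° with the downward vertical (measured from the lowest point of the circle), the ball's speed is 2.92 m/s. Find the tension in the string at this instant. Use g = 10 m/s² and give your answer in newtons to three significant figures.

1.79 N

Take the radial direction toward the centre of the circle as positive. The component of the weight along the string toward the centre is −mg cos φ (φ measured from the bottom), so Newton's second law along the string gives T − mg cos φ = m v²/r.
cos 141° = -0.7771, so T = m(v²/r + g cos φ) = 0.402 × ((2.92)²/0.697 + 10.0 × -0.7771) = 0.402 × (12.23 + (-7.771)) = 0.402 × 4.462 = 1.794 N.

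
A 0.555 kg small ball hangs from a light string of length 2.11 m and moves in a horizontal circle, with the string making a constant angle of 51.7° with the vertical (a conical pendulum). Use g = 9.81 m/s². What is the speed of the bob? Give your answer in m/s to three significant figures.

The radius of the circle is r = L sinθ = 2.11 × sin 51.7° = 1.656 m.
Horizontally T sinθ = mv²/r and vertically T cosθ = mg, so tanθ = v²/(rg).
v = √(r g tanθ) = √(1.656 × 9.81 × 1.266) = √20.57 = 4.535 m/s.

4.54 m/s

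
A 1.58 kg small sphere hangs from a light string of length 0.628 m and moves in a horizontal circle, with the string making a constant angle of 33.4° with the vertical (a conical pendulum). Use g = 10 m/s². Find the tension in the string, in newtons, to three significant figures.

Vertically the bob has no acceleration, so T cosθ = mg.
T = mg/cosθ = 1.58 × 10.0 / cos 33.4° = 15.80/0.8348 = 18.93 N.

18.9 N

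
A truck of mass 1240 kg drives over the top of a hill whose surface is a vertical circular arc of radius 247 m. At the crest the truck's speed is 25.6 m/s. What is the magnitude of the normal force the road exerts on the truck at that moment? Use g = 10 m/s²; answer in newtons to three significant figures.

9110 N

At the crest the centripetal acceleration points downward (toward the centre of the arc), so mg − N = mv²/r.
N = m(g − v²/r) = 1240 × (10.0 − (25.6)²/247) = 1240 × (10.0 − 2.653) = 1240 × 7.347 = 9110 N.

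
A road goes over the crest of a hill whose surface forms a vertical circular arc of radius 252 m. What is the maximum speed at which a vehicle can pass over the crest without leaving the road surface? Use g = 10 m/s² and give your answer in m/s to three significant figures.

50.2 m/s

At the crest the centre of the circle is below the vehicle, so the net downward (centripetal) force is mg − N = mv²/r.
The vehicle leaves the road when N → 0, giving v_max = √(g r) = √(10.0 × 252) = 50.20 m/s.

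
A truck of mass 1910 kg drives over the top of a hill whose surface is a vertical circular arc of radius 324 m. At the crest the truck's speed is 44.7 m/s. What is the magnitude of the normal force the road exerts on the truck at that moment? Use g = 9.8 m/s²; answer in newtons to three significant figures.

6940 N

At the crest the centripetal acceleration points downward (toward the centre of the arc), so mg − N = mv²/r.
N = m(g − v²/r) = 1910 × (9.8 − (44.7)²/324) = 1910 × (9.8 − 6.167) = 1910 × 3.633 = 6939 N.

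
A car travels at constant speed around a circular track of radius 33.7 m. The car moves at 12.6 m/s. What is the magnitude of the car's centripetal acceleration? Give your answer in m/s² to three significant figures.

a_c = v²/r = (12.60)²/33.7 = 158.8/33.7 = 4.711 m/s².

4.71 m/s²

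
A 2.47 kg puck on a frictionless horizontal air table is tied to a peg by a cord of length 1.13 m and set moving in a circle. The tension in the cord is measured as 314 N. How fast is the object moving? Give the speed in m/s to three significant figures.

T = m v²/r ⇒ v = √(T r / m) = √(314 × 1.13 / 2.47) = √143.7 = 11.99 m/s.

12.0 m/s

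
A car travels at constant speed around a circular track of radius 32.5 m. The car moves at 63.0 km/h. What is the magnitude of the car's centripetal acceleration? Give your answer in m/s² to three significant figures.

v = 63.0 km/h = 63.0/3.6 = 17.50 m/s.
a_c = v²/r = (17.50)²/32.5 = 306.2/32.5 = 9.423 m/s².

9.42 m/s²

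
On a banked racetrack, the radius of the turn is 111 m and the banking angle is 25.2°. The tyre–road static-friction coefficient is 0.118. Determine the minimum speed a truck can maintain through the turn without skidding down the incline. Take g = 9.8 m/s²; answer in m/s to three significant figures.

19.1 m/s

At the minimum speed, friction acts up the slope at its limiting value f = μN. Radially (horizontal, toward centre): N sinθ − μN cosθ = mv²/r. Vertically: N cosθ + μN sinθ = mg.
Dividing: v² = r g (sinθ − μcosθ)/(cosθ + μsinθ).
sinθ − μcosθ = 0.4258 − 0.118×0.9048 = 0.3190; cosθ + μsinθ = 0.9048 + 0.118×0.4258 = 0.9551.
v² = 111 × 9.8 × 0.3190/0.9551 = 363.3 m²/s², so v = 19.06 m/s.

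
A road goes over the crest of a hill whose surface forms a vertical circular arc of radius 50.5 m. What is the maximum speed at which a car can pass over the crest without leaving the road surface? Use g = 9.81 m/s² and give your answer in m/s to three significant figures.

At the crest the centre of the circle is below the car, so the net downward (centripetal) force is mg − N = mv²/r.
The car leaves the road when N → 0, giving v_max = √(g r) = √(9.81 × 50.5) = 22.26 m/s.

22.3 m/s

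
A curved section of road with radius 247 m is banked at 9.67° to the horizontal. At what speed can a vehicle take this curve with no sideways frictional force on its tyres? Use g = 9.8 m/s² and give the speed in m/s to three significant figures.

20.3 m/s

On a frictionless banked curve, N sinθ = mv²/r and N cosθ = mg, so tanθ = v²/(rg).
v = √(r g tanθ) = √(247 × 9.8 × tan 9.67°) = √(247 × 9.8 × 0.1704) = √412.5 = 20.31 m/s.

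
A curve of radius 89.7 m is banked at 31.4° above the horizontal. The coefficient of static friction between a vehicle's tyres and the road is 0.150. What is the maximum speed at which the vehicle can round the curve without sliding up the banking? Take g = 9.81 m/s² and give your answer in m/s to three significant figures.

27.1 m/s

At the maximum speed, friction acts down the slope at its limiting value f = μN. Radially (horizontal, toward centre): N sinθ + μN cosθ = mv²/r. Vertically: N cosθ − μN sinθ = mg.
Dividing: v² = r g (sinθ + μcosθ)/(cosθ − μsinθ).
sinθ + μcosθ = 0.5210 + 0.150×0.8536 = 0.6490; cosθ − μsinθ = 0.8536 − 0.150×0.5210 = 0.7754.
v² = 89.7 × 9.81 × 0.6490/0.7754 = 736.6 m²/s², so v = 27.14 m/s.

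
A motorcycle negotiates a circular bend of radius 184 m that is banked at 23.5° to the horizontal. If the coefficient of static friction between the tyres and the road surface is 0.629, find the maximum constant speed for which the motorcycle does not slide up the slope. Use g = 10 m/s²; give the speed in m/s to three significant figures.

At the maximum speed, friction acts down the slope at its limiting value f = μN. Radially (horizontal, toward centre): N sinθ + μN cosθ = mv²/r. Vertically: N cosθ − μN sinθ = mg.
Dividing: v² = r g (sinθ + μcosθ)/(cosθ − μsinθ).
sinθ + μcosθ = 0.3987 + 0.629×0.9171 = 0.9756; cosθ − μsinθ = 0.9171 − 0.629×0.3987 = 0.6662.
v² = 184 × 10.0 × 0.9756/0.6662 = 2694 m²/s², so v = 51.91 m/s.

51.9 m/s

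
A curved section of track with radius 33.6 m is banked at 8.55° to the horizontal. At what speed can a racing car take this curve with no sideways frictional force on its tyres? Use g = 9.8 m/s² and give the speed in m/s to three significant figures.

On a frictionless banked curve, N sinθ = mv²/r and N cosθ = mg, so tanθ = v²/(rg).
v = √(r g tanθ) = √(33.6 × 9.8 × tan 8.55°) = √(33.6 × 9.8 × 0.1503) = √49.51 = 7.036 m/s.

7.04 m/s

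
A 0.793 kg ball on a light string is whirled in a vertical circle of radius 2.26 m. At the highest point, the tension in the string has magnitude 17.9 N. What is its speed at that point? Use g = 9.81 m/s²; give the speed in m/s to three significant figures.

8.55 m/s

At the top, T + mg = mv²/r, so v = √(r(T/m + g)) = √(2.26 × (17.9/0.793 + 9.81)) = √(2.26 × 32.38) = √73.18 = 8.555 m/s.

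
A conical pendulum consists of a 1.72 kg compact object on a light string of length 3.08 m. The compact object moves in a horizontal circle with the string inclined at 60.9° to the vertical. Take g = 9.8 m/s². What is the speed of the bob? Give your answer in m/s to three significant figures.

The radius of the circle is r = L sinθ = 3.08 × sin 60.9° = 2.691 m.
Horizontally T sinθ = mv²/r and vertically T cosθ = mg, so tanθ = v²/(rg).
v = √(r g tanθ) = √(2.691 × 9.8 × 1.797) = √47.38 = 6.884 m/s.

6.88 m/s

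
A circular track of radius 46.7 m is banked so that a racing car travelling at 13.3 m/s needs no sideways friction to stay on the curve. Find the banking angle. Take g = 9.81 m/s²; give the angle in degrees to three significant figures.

With no friction, the horizontal component of the normal force provides the centripetal force: N sinθ = mv²/r, while N cosθ = mg vertically.
Dividing: tanθ = v²/(r g) = (13.3)²/(46.7 × 9.81) = 176.9/458.1 = 0.3861.
θ = arctan(0.3861) = 21.11°.

21.1°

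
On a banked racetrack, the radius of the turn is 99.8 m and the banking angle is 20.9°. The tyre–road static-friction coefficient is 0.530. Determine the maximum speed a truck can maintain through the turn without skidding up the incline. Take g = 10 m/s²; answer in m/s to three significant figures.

33.8 m/s

At the maximum speed, friction acts down the slope at its limiting value f = μN. Radially (horizontal, toward centre): N sinθ + μN cosθ = mv²/r. Vertically: N cosθ − μN sinθ = mg.
Dividing: v² = r g (sinθ + μcosθ)/(cosθ − μsinθ).
sinθ + μcosθ = 0.3567 + 0.530×0.9342 = 0.8519; cosθ − μsinθ = 0.9342 − 0.530×0.3567 = 0.7451.
v² = 99.8 × 10.0 × 0.8519/0.7451 = 1141 m²/s², so v = 33.78 m/s.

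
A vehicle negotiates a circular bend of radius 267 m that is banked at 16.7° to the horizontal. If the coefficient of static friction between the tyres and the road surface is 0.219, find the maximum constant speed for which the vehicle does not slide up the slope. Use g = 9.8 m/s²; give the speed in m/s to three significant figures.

At the maximum speed, friction acts down the slope at its limiting value f = μN. Radially (horizontal, toward centre): N sinθ + μN cosθ = mv²/r. Vertically: N cosθ − μN sinθ = mg.
Dividing: v² = r g (sinθ + μcosθ)/(cosθ − μsinθ).
sinθ + μcosθ = 0.2874 + 0.219×0.9578 = 0.4971; cosθ − μsinθ = 0.9578 − 0.219×0.2874 = 0.8949.
v² = 267 × 9.8 × 0.4971/0.8949 = 1454 m²/s², so v = 38.13 m/s.

38.1 m/s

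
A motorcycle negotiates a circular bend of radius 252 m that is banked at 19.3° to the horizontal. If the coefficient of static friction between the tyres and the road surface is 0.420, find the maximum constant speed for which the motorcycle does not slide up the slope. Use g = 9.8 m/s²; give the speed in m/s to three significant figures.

47.2 m/s

At the maximum speed, friction acts down the slope at its limiting value f = μN. Radially (horizontal, toward centre): N sinθ + μN cosθ = mv²/r. Vertically: N cosθ − μN sinθ = mg.
Dividing: v² = r g (sinθ + μcosθ)/(cosθ − μsinθ).
sinθ + μcosθ = 0.3305 + 0.420×0.9438 = 0.7269; cosθ − μsinθ = 0.9438 − 0.420×0.3305 = 0.8050.
v² = 252 × 9.8 × 0.7269/0.8050 = 2230 m²/s², so v = 47.22 m/s.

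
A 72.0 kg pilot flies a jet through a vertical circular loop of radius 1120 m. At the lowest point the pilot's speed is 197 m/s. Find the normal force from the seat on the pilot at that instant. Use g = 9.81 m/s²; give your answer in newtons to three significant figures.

At the lowest point, N points up (toward the centre) and the weight mg points down (away from the centre), so the net inward force is N − mg = mv²/r.
N = m(v²/r + g) = 72.0 × ((197)²/1120 + 9.81) = 72.0 × (34.65 + 9.81) = 72.0 × 44.46 = 3201 N.

3200 N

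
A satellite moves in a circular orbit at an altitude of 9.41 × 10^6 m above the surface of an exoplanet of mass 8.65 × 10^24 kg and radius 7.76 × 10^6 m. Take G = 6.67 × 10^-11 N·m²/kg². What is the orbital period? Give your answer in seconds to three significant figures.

r = R + h = 7.76 × 10^6 + 9.41 × 10^6 = 1.717 × 10^7 m. Gravity provides the centripetal force: G M m / r² = m v² / r ⇒ v = √(GM/r) = 5797 m/s.
T = 2πr/v = 2π × 1.717 × 10^7 / 5797 = 18610 s.

18600 s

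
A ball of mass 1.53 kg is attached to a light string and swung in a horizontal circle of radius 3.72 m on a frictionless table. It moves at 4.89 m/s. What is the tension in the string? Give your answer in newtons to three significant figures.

9.83 N

The tension is the only horizontal force, so it supplies the full centripetal force: T = m v²/r = 1.53 × (4.890)²/3.72 = 1.53 × 23.91/3.72 = 9.835 N.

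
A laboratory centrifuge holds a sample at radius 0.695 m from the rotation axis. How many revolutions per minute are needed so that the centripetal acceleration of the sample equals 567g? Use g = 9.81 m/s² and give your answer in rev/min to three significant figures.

854 rev/min

Require ω²r = 567g, so ω = √(567 × 9.81/0.695) = 89.46 rad/s.
In rev/min: ω × 60/(2π) = 89.46 × 60/(2π) = 854.3 rev/min.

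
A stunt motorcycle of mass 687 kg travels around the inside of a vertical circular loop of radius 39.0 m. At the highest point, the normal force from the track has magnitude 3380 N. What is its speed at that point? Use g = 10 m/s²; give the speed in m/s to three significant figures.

At the top, N + mg = mv²/r, so v = √(r(N/m + g)) = √(39.0 × (3380/687 + 10.0)) = √(39.0 × 14.92) = √581.9 = 24.12 m/s.

24.1 m/s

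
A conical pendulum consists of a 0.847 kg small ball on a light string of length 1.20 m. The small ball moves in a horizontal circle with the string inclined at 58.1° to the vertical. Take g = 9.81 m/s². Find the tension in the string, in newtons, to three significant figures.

Vertically the bob has no acceleration, so T cosθ = mg.
T = mg/cosθ = 0.847 × 9.81 / cos 58.1° = 8.309/0.5284 = 15.72 N.

15.7 N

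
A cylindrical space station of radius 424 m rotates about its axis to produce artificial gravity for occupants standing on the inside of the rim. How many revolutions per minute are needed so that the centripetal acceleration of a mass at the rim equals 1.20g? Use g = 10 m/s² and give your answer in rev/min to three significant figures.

Require ω²r = 1.20g, so ω = √(1.20 × 10.0/424) = 0.1682 rad/s.
In rev/min: ω × 60/(2π) = 0.1682 × 60/(2π) = 1.606 rev/min.

1.61 rev/min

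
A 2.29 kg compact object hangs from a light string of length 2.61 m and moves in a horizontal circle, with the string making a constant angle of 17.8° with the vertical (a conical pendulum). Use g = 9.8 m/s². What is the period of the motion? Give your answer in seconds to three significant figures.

r = L sinθ = 0.7979 m. From T sinθ = mω²r and T cosθ = mg: tanθ = ω²r/g, so ω² = g tanθ / r = g/(L cosθ).
ω = √(g/(L cosθ)) = √(9.8/(2.61 × 0.9521)) = √3.944 = 1.986 rad/s.
Period = 2π/ω = 3.164 s.

3.16 s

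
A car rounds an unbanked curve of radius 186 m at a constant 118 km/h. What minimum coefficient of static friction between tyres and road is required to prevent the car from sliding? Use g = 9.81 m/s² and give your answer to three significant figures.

0.589

v = 118/3.6 = 32.78 m/s.
Friction provides the centripetal force: μ_s m g = m v²/r, so μ_s = v²/(g r) = (32.78)²/(9.81 × 186) = 1074/1825 = 0.5888.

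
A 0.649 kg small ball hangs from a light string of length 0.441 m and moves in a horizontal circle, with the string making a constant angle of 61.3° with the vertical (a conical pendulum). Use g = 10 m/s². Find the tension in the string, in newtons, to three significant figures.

Vertically the bob has no acceleration, so T cosθ = mg.
T = mg/cosθ = 0.649 × 10.0 / cos 61.3° = 6.490/0.4802 = 13.51 N.

13.5 N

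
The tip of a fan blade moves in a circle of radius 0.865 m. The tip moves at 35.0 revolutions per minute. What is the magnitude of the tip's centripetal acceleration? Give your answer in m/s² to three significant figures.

ω = 35.0 rev/min × 2π/60 = 3.665 rad/s, so v = ωr = 3.665 × 0.865 = 3.170 m/s.
a_c = v²/r = (3.170)²/0.865 = 10.05/0.865 = 11.62 m/s².

11.6 m/s²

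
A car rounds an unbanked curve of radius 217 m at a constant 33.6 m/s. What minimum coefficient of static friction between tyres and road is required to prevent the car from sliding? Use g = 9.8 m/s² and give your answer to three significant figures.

0.531

Friction provides the centripetal force: μ_s m g = m v²/r, so μ_s = v²/(g r) = (33.60)²/(9.8 × 217) = 1129/2127 = 0.5309.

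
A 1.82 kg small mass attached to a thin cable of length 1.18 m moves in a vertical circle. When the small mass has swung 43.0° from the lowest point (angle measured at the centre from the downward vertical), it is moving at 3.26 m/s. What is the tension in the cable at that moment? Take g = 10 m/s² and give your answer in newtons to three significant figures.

Take the radial direction toward the centre of the circle as positive. The component of the weight along the string toward the centre is −mg cos φ (φ measured from the bottom), so Newton's second law along the string gives T − mg cos φ = m v²/r.
cos 43.0° = 0.7314, so T = m(v²/r + g cos φ) = 1.82 × ((3.26)²/1.18 + 10.0 × 0.7314) = 1.82 × (9.006 + (7.314)) = 1.82 × 16.32 = 29.70 N.

29.7 N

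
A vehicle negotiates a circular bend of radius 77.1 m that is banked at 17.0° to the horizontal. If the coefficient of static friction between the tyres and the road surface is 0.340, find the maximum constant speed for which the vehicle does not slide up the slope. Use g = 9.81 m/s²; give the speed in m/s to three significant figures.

At the maximum speed, friction acts down the slope at its limiting value f = μN. Radially (horizontal, toward centre): N sinθ + μN cosθ = mv²/r. Vertically: N cosθ − μN sinθ = mg.
Dividing: v² = r g (sinθ + μcosθ)/(cosθ − μsinθ).
sinθ + μcosθ = 0.2924 + 0.340×0.9563 = 0.6175; cosθ − μsinθ = 0.9563 − 0.340×0.2924 = 0.8569.
v² = 77.1 × 9.81 × 0.6175/0.8569 = 545.1 m²/s², so v = 23.35 m/s.

23.3 m/s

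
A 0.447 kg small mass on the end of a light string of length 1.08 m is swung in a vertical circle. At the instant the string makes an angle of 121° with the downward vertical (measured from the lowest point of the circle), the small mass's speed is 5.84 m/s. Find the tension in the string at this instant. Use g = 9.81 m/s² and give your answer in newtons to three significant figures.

Take the radial direction toward the centre of the circle as positive. The component of the weight along the string toward the centre is −mg cos φ (φ measured from the bottom), so Newton's second law along the string gives T − mg cos φ = m v²/r.
cos 121° = -0.5150, so T = m(v²/r + g cos φ) = 0.447 × ((5.84)²/1.08 + 9.81 × -0.5150) = 0.447 × (31.58 + (-5.053)) = 0.447 × 26.53 = 11.86 N.

11.9 N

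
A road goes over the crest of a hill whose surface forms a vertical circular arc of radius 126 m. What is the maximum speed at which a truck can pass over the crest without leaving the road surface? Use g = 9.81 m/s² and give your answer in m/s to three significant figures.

35.2 m/s

At the crest the centre of the circle is below the truck, so the net downward (centripetal) force is mg − N = mv²/r.
The truck leaves the road when N → 0, giving v_max = √(g r) = √(9.81 × 126) = 35.16 m/s.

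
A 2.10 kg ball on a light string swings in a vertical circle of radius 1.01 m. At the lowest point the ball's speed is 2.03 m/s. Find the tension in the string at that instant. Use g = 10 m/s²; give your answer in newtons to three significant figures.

At the lowest point, T points up (toward the centre) and the weight mg points down (away from the centre), so the net inward force is T − mg = mv²/r.
T = m(v²/r + g) = 2.10 × ((2.03)²/1.01 + 10.0) = 2.10 × (4.080 + 10.0) = 2.10 × 14.08 = 29.57 N.

29.6 N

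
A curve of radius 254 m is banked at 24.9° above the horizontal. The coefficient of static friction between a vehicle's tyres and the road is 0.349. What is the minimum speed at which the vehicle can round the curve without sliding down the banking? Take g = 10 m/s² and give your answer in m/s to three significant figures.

At the minimum speed, friction acts up the slope at its limiting value f = μN. Radially (horizontal, toward centre): N sinθ − μN cosθ = mv²/r. Vertically: N cosθ + μN sinθ = mg.
Dividing: v² = r g (sinθ − μcosθ)/(cosθ + μsinθ).
sinθ − μcosθ = 0.4210 − 0.349×0.9070 = 0.1045; cosθ + μsinθ = 0.9070 + 0.349×0.4210 = 1.054.
v² = 254 × 10.0 × 0.1045/1.054 = 251.8 m²/s², so v = 15.87 m/s.

15.9 m/s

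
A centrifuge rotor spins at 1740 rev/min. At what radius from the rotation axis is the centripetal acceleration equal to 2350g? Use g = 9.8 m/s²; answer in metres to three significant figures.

0.694 m

ω = 1740 rev/min × 2π/60 = 182.2 rad/s.
a_c = ω²r = 2350g ⇒ r = 2350 × 9.8 / (182.2)² = 23030/33200 = 0.6936 m.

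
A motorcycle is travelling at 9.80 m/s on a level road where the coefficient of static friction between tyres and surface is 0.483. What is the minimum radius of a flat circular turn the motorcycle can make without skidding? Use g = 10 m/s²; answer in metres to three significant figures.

At the limit, μ_s m g = m v²/r, so r_min = v²/(μ_s g) = (9.80)²/(0.483 × 10.0) = 96.04/4.830 = 19.88 m.

19.9 m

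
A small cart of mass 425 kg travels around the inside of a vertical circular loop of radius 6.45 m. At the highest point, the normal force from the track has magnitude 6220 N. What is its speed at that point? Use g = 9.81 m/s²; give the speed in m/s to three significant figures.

At the top, N + mg = mv²/r, so v = √(r(N/m + g)) = √(6.45 × (6220/425 + 9.81)) = √(6.45 × 24.45) = √157.7 = 12.56 m/s.

12.6 m/s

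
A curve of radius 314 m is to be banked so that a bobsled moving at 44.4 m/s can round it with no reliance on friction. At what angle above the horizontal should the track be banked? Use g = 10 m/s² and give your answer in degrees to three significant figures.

32.1°

For a frictionless banked turn: horizontally N sinθ = mv²/r and vertically N cosθ = mg.
Dividing: tanθ = v²/(r g) = (44.4)²/(314 × 10.0) = 1971/3140 = 0.6278.
θ = arctan(0.6278) = 32.12°.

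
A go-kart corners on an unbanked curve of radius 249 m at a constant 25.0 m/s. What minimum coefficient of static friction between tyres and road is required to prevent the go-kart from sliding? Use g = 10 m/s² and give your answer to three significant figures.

0.251

Friction provides the centripetal force: μ_s m g = m v²/r, so μ_s = v²/(g r) = (25.00)²/(10.0 × 249) = 625.0/2490 = 0.2510.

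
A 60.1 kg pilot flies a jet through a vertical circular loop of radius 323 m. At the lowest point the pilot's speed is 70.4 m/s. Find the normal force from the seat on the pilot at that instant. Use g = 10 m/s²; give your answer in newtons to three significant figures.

At the lowest point, N points up (toward the centre) and the weight mg points down (away from the centre), so the net inward force is N − mg = mv²/r.
N = m(v²/r + g) = 60.1 × ((70.4)²/323 + 10.0) = 60.1 × (15.34 + 10.0) = 60.1 × 25.34 = 1523 N.

1520 N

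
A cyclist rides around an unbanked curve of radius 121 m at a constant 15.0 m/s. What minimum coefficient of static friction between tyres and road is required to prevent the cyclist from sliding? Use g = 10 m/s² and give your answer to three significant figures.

Friction provides the centripetal force: μ_s m g = m v²/r, so μ_s = v²/(g r) = (15.00)²/(10.0 × 121) = 225.0/1210 = 0.1860.

0.186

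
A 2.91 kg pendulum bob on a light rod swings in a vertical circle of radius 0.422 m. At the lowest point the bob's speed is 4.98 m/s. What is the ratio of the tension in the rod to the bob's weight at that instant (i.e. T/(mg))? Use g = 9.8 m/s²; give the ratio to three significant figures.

7.00

At the bottom, T − mg = mv²/r, so T = m(v²/r + g) and T/(mg) = v²/(rg) + 1 = (4.98)²/(0.422 × 9.8) + 1 = 5.997 + 1 = 6.997.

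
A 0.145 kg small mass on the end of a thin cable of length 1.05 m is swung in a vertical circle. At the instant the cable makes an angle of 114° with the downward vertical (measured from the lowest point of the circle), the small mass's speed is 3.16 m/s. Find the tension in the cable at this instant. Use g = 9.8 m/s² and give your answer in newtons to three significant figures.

Take the radial direction toward the centre of the circle as positive. The component of the weight along the string toward the centre is −mg cos φ (φ measured from the bottom), so Newton's second law along the string gives T − mg cos φ = m v²/r.
cos 114° = -0.4067, so T = m(v²/r + g cos φ) = 0.145 × ((3.16)²/1.05 + 9.8 × -0.4067) = 0.145 × (9.510 + (-3.986)) = 0.145 × 5.524 = 0.8010 N.

0.801 N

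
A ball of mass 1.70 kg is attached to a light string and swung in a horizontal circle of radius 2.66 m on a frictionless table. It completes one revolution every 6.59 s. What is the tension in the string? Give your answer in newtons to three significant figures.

4.11 N

v = 2πr/T = 2π × 2.66/6.59 = 2.536 m/s.
The tension is the only horizontal force, so it supplies the full centripetal force: T = m v²/r = 1.70 × (2.536)²/2.66 = 1.70 × 6.432/2.66 = 4.111 N.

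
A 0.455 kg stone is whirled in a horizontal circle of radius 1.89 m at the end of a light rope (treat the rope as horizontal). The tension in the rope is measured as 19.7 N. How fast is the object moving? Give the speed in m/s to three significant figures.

T = m v²/r ⇒ v = √(T r / m) = √(19.7 × 1.89 / 0.455) = √81.83 = 9.046 m/s.

9.05 m/s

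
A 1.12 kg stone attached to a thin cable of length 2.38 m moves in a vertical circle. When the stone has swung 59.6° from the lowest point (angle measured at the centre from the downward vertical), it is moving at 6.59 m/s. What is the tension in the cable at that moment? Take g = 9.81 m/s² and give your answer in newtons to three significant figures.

26.0 N

Take the radial direction toward the centre of the circle as positive. The component of the weight along the string toward the centre is −mg cos φ (φ measured from the bottom), so Newton's second law along the string gives T − mg cos φ = m v²/r.
cos 59.6° = 0.5060, so T = m(v²/r + g cos φ) = 1.12 × ((6.59)²/2.38 + 9.81 × 0.5060) = 1.12 × (18.25 + (4.964)) = 1.12 × 23.21 = 26.00 N.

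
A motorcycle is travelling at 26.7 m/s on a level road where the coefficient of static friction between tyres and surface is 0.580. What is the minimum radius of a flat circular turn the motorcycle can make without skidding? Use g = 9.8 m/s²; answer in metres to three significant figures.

125 m

At the limit, μ_s m g = m v²/r, so r_min = v²/(μ_s g) = (26.7)²/(0.580 × 9.8) = 712.9/5.684 = 125.4 m.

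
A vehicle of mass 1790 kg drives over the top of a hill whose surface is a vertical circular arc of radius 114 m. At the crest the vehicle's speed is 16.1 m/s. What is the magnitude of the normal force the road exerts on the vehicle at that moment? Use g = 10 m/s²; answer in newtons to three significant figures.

13800 N

At the crest the centripetal acceleration points downward (toward the centre of the arc), so mg − N = mv²/r.
N = m(g − v²/r) = 1790 × (10.0 − (16.1)²/114) = 1790 × (10.0 − 2.274) = 1790 × 7.726 = 13830 N.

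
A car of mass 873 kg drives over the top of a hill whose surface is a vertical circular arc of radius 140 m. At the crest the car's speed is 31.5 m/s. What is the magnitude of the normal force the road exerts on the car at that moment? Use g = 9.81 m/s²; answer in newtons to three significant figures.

At the crest the centripetal acceleration points downward (toward the centre of the arc), so mg − N = mv²/r.
N = m(g − v²/r) = 873 × (9.81 − (31.5)²/140) = 873 × (9.81 − 7.088) = 873 × 2.722 = 2377 N.

2380 N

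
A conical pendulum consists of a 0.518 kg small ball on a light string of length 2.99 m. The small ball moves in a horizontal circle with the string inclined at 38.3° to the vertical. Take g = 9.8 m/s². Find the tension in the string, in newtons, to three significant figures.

Vertically the bob has no acceleration, so T cosθ = mg.
T = mg/cosθ = 0.518 × 9.8 / cos 38.3° = 5.076/0.7848 = 6.469 N.

6.47 N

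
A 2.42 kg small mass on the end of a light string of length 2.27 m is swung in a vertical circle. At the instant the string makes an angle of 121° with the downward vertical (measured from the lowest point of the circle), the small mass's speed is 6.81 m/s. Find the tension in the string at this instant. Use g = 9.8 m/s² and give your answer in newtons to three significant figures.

37.2 N

Take the radial direction toward the centre of the circle as positive. The component of the weight along the string toward the centre is −mg cos φ (φ measured from the bottom), so Newton's second law along the string gives T − mg cos φ = m v²/r.
cos 121° = -0.5150, so T = m(v²/r + g cos φ) = 2.42 × ((6.81)²/2.27 + 9.8 × -0.5150) = 2.42 × (20.43 + (-5.047)) = 2.42 × 15.38 = 37.23 N.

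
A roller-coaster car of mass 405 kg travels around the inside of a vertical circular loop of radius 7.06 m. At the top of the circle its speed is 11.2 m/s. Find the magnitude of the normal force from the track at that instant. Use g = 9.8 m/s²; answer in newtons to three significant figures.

At the top, both N and the weight mg point inward (toward the centre), so N + mg = mv²/r.
N = m(v²/r − g) = 405 × ((11.2)²/7.06 − 9.8) = 405 × (17.77 − 9.8) = 405 × 7.968 = 3227 N.

3230 N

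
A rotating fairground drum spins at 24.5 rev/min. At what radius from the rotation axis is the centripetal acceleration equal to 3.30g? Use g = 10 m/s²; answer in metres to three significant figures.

5.01 m

ω = 24.5 rev/min × 2π/60 = 2.566 rad/s.
a_c = ω²r = 3.30g ⇒ r = 3.30 × 10.0 / (2.566)² = 33.00/6.582 = 5.013 m.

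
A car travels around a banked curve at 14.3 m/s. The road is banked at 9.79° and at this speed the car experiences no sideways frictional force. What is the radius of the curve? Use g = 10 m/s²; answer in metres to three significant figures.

119 m

Frictionless banking: tanθ = v²/(rg), so r = v²/(g tanθ).
r = (14.3)²/(10.0 × tan 9.79°) = 204.5/(10.0 × 0.1726) = 204.5/1.726 = 118.5 m.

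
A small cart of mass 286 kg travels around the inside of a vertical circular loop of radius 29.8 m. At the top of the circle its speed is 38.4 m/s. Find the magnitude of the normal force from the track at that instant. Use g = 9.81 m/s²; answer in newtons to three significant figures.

At the top, both N and the weight mg point inward (toward the centre), so N + mg = mv²/r.
N = m(v²/r − g) = 286 × ((38.4)²/29.8 − 9.81) = 286 × (49.48 − 9.81) = 286 × 39.67 = 11350 N.

11300 N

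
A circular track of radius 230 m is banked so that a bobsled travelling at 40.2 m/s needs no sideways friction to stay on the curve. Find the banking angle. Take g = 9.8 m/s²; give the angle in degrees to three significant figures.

With no friction, the horizontal component of the normal force provides the centripetal force: N sinθ = mv²/r, while N cosθ = mg vertically.
Dividing: tanθ = v²/(r g) = (40.2)²/(230 × 9.8) = 1616/2254 = 0.7170.
θ = arctan(0.7170) = 35.64°.

35.6°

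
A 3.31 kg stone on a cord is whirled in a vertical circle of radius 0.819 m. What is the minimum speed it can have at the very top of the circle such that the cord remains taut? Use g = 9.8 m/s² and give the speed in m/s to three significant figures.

At the highest point the centre is directly below, so both the weight and T act inward: T + mg = mv²/r.
At minimum speed T → 0, so mg = mv_min²/r ⇒ v_min = √(g r) = √(9.8 × 0.819) = 2.833 m/s.

2.83 m/s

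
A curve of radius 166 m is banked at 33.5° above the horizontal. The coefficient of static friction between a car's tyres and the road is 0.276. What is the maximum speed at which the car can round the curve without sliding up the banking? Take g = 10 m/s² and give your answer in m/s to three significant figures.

At the maximum speed, friction acts down the slope at its limiting value f = μN. Radially (horizontal, toward centre): N sinθ + μN cosθ = mv²/r. Vertically: N cosθ − μN sinθ = mg.
Dividing: v² = r g (sinθ + μcosθ)/(cosθ − μsinθ).
sinθ + μcosθ = 0.5519 + 0.276×0.8339 = 0.7821; cosθ − μsinθ = 0.8339 − 0.276×0.5519 = 0.6816.
v² = 166 × 10.0 × 0.7821/0.6816 = 1905 m²/s², so v = 43.64 m/s.

43.6 m/s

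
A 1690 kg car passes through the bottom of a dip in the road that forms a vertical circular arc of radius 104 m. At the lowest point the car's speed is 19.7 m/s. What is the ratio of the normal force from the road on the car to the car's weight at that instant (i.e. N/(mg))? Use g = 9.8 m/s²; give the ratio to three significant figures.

At the bottom, N − mg = mv²/r, so N = m(v²/r + g) and N/(mg) = v²/(rg) + 1 = (19.7)²/(104 × 9.8) + 1 = 0.3808 + 1 = 1.381.

1.38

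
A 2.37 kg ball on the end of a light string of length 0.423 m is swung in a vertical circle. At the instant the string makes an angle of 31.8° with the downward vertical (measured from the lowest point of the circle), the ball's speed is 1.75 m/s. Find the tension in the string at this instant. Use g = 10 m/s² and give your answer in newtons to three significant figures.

37.3 N

Take the radial direction toward the centre of the circle as positive. The component of the weight along the string toward the centre is −mg cos φ (φ measured from the bottom), so Newton's second law along the string gives T − mg cos φ = m v²/r.
cos 31.8° = 0.8499, so T = m(v²/r + g cos φ) = 2.37 × ((1.75)²/0.423 + 10.0 × 0.8499) = 2.37 × (7.240 + (8.499)) = 2.37 × 15.74 = 37.30 N.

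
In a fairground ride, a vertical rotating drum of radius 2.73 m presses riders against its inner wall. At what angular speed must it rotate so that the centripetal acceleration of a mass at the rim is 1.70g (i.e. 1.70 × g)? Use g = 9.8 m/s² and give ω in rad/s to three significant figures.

2.47 rad/s

Centripetal acceleration a_c = ω²r. Setting ω²r = 1.70g:
ω = √(1.70g / r) = √(1.70 × 9.8 / 2.73) = √6.103 = 2.470 rad/s.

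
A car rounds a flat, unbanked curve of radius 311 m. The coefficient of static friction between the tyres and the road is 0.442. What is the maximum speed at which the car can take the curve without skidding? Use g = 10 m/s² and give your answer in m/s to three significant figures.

Friction provides the centripetal force on a flat curve. At maximum speed it is at its limiting value: μ_s m g = m v²/r.
Mass cancels: v_max = √(μ_s g r) = √(0.442 × 10.0 × 311) = √1375 = 37.08 m/s.

37.1 m/s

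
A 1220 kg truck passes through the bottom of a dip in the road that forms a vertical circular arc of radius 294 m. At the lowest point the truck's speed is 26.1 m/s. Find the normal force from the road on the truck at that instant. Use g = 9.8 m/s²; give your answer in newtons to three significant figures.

At the lowest point, N points up (toward the centre) and the weight mg points down (away from the centre), so the net inward force is N − mg = mv²/r.
N = m(v²/r + g) = 1220 × ((26.1)²/294 + 9.8) = 1220 × (2.317 + 9.8) = 1220 × 12.12 = 14780 N.

14800 N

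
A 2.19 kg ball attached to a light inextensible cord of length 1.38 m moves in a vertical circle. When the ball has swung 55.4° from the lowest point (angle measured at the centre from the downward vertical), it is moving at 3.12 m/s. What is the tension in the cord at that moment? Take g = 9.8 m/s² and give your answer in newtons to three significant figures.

Take the radial direction toward the centre of the circle as positive. The component of the weight along the string toward the centre is −mg cos φ (φ measured from the bottom), so Newton's second law along the string gives T − mg cos φ = m v²/r.
cos 55.4° = 0.5678, so T = m(v²/r + g cos φ) = 2.19 × ((3.12)²/1.38 + 9.8 × 0.5678) = 2.19 × (7.054 + (5.565)) = 2.19 × 12.62 = 27.64 N.

27.6 N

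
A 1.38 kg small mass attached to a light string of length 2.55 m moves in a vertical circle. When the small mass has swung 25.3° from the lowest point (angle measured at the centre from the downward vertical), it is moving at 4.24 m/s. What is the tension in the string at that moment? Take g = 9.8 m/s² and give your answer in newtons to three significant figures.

Take the radial direction toward the centre of the circle as positive. The component of the weight along the string toward the centre is −mg cos φ (φ measured from the bottom), so Newton's second law along the string gives T − mg cos φ = m v²/r.
cos 25.3° = 0.9041, so T = m(v²/r + g cos φ) = 1.38 × ((4.24)²/2.55 + 9.8 × 0.9041) = 1.38 × (7.050 + (8.860)) = 1.38 × 15.91 = 21.96 N.

22.0 N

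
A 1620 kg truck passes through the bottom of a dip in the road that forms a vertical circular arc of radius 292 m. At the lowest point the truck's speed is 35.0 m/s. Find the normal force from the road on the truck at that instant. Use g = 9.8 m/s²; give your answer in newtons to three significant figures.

At the lowest point, N points up (toward the centre) and the weight mg points down (away from the centre), so the net inward force is N − mg = mv²/r.
N = m(v²/r + g) = 1620 × ((35.0)²/292 + 9.8) = 1620 × (4.195 + 9.8) = 1620 × 14.00 = 22670 N.

22700 N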